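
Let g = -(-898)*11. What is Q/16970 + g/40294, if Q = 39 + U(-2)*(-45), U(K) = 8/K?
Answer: 88227023/341894590 ≈ 0.25805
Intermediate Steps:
g = 9878 (g = -1*(-9878) = 9878)
Q = 219 (Q = 39 + (8/(-2))*(-45) = 39 + (8*(-½))*(-45) = 39 - 4*(-45) = 39 + 180 = 219)
Q/16970 + g/40294 = 219/16970 + 9878/40294 = 219*(1/16970) + 9878*(1/40294) = 219/16970 + 4939/20147 = 88227023/341894590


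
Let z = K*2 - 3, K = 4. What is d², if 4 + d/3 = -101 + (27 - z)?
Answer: 62001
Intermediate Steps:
z = 5 (z = 4*2 - 3 = 8 - 3 = 5)
d = -249 (d = -12 + 3*(-101 + (27 - 1*5)) = -12 + 3*(-101 + (27 - 5)) = -12 + 3*(-101 + 22) = -12 + 3*(-79) = -12 - 237 = -249)
d² = (-249)² = 62001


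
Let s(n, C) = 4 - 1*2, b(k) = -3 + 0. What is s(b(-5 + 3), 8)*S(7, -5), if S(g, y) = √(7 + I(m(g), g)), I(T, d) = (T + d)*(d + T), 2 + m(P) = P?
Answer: 2*√151 ≈ 24.576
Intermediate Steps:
m(P) = -2 + P
b(k) = -3
I(T, d) = (T + d)² (I(T, d) = (T + d)*(T + d) = (T + d)²)
s(n, C) = 2 (s(n, C) = 4 - 2 = 2)
S(g, y) = √(7 + (-2 + 2*g)²) (S(g, y) = √(7 + ((-2 + g) + g)²) = √(7 + (-2 + 2*g)²))
s(b(-5 + 3), 8)*S(7, -5) = 2*√(7 + 4*(-1 + 7)²) = 2*√(7 + 4*6²) = 2*√(7 + 4*36) = 2*√(7 + 144) = 2*√151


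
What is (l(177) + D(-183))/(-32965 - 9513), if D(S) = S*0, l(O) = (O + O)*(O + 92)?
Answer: -47613/21239 ≈ -2.2418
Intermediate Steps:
l(O) = 2*O*(92 + O) (l(O) = (2*O)*(92 + O) = 2*O*(92 + O))
D(S) = 0
(l(177) + D(-183))/(-32965 - 9513) = (2*177*(92 + 177) + 0)/(-32965 - 9513) = (2*177*269 + 0)/(-42478) = (95226 + 0)*(-1/42478) = 95226*(-1/42478) = -47613/21239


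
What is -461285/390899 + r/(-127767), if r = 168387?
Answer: -41586436836/16647997511 ≈ -2.4980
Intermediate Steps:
-461285/390899 + r/(-127767) = -461285/390899 + 168387/(-127767) = -461285*1/390899 + 168387*(-1/127767) = -461285/390899 - 56129/42589 = -41586436836/16647997511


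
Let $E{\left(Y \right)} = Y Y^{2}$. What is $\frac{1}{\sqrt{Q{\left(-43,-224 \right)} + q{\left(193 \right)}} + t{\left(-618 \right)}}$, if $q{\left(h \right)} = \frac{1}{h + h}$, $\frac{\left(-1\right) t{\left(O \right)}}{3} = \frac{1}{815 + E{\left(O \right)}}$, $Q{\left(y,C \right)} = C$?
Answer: $\frac{91106891762}{1605598289245357945227} - \frac{55709319220199089 i \sqrt{3708302}}{1605598289245357945227} \approx 5.6743 \cdot 10^{-11} - 0.066816 i$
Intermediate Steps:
$E{\left(Y \right)} = Y^{3}$
$t{\left(O \right)} = - \frac{3}{815 + O^{3}}$
$q{\left(h \right)} = \frac{1}{2 h}$
$\frac{1}{\sqrt{Q{\left(-43,-224 \right)} + q{\left(193 \right)}} + t{\left(-618 \right)}} = \frac{1}{\sqrt{-224 + \frac{1}{2 \cdot 193}} - \frac{3}{815 + \left(-618\right)^{3}}} = \frac{1}{\sqrt{-224 + \frac{1}{2} \cdot \frac{1}{193}} - \frac{3}{815 - 236029032}} = \frac{1}{\sqrt{-224 + \frac{1}{386}} - \frac{3}{-236028217}} = \frac{1}{\sqrt{- \frac{86463}{386}} - - \frac{3}{236028217}} = \frac{1}{\frac{3 i \sqrt{3708302}}{386} + \frac{3}{236028217}} = \frac{1}{\frac{3}{236028217} + \frac{3 i \sqrt{3708302}}{386}}$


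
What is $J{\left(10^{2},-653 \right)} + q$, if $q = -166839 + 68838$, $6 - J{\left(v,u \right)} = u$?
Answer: $-97342$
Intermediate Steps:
$J{\left(v,u \right)} = 6 - u$
$q = -98001$
$J{\left(10^{2},-653 \right)} + q = \left(6 - -653\right) - 98001 = \left(6 + 653\right) - 98001 = 659 - 98001 = -97342$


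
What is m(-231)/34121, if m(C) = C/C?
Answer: 1/34121 ≈ 2.9307e-5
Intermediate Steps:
m(C) = 1
m(-231)/34121 = 1/34121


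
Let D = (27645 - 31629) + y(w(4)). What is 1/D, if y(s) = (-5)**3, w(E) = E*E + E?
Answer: -1/4109 ≈ -0.00024337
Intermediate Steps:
w(E) = E + E**2 (w(E) = E**2 + E = E + E**2)
y(s) = -125
D = -4109 (D = (27645 - 31629) - 125 = -3984 - 125 = -4109)
1/D = 1/(-4109) = -1/4109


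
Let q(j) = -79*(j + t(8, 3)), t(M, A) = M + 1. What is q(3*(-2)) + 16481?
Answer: 16244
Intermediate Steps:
t(M, A) = 1 + M
q(j) = -711 - 79*j (q(j) = -79*(j + (1 + 8)) = -79*(j + 9) = -79*(9 + j) = -711 - 79*j)
q(3*(-2)) + 16481 = (-711 - 237*(-2)) + 16481 = (-711 - 79*(-6)) + 16481 = (-711 + 474) + 16481 = -237 + 16481 = 16244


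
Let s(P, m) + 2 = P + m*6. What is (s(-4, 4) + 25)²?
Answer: 1849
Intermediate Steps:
s(P, m) = -2 + P + 6*m (s(P, m) = -2 + (P + m*6) = -2 + (P + 6*m) = -2 + P + 6*m)
(s(-4, 4) + 25)² = ((-2 - 4 + 6*4) + 25)² = ((-2 - 4 + 24) + 25)² = (18 + 25)² = 43² = 1849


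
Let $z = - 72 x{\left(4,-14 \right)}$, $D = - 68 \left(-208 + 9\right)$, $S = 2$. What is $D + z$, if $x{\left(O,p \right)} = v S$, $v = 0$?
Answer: $13532$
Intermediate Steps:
$x{\left(O,p \right)} = 0$ ($x{\left(O,p \right)} = 0 \cdot 2 = 0$)
$D = 13532$ ($D = \left(-68\right) \left(-199\right) = 13532$)
$z = 0$ ($z = \left(-72\right) 0 = 0$)
$D + z = 13532 + 0 = 13532$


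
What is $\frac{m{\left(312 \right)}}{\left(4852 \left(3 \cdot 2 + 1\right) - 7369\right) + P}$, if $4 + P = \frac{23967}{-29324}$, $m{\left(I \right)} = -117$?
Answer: $- \frac{3430908}{779730517} \approx -0.0044001$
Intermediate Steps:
$P = - \frac{141263}{29324}$ ($P = -4 + \frac{23967}{-29324} = -4 + 23967 \left(- \frac{1}{29324}\right) = -4 - \frac{23967}{29324} = - \frac{141263}{29324} \approx -4.8173$)
$\frac{m{\left(312 \right)}}{\left(4852 \left(3 \cdot 2 + 1\right) - 7369\right) + P} = - \frac{117}{\left(4852 \left(3 \cdot 2 + 1\right) - 7369\right) - \frac{141263}{29324}} = - \frac{117}{\left(4852 \left(6 + 1\right) - 7369\right) - \frac{141263}{29324}} = - \frac{117}{\left(4852 \cdot 7 - 7369\right) - \frac{141263}{29324}} = - \frac{117}{\left(33964 - 7369\right) - \frac{141263}{29324}} = - \frac{117}{26595 - \frac{141263}{29324}} = - \frac{117}{\frac{779730517}{29324}} = \left(-117\right) \frac{29324}{779730517} = - \frac{3430908}{779730517}$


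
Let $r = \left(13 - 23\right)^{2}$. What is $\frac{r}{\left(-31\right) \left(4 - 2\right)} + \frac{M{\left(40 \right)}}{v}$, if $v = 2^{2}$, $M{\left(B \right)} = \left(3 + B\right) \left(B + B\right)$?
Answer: $\frac{26610}{31} \approx 858.39$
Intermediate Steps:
$M{\left(B \right)} = 2 B \left(3 + B\right)$ ($M{\left(B \right)} = \left(3 + B\right) 2 B = 2 B \left(3 + B\right)$)
$r = 100$ ($r = \left(-10\right)^{2} = 100$)
$v = 4$
$\frac{r}{\left(-31\right) \left(4 - 2\right)} + \frac{M{\left(40 \right)}}{v} = \frac{100}{\left(-31\right) \left(4 - 2\right)} + \frac{2 \cdot 40 \left(3 + 40\right)}{4} = \frac{100}{\left(-31\right) 2} + 2 \cdot 40 \cdot 43 \cdot \frac{1}{4} = \frac{100}{-62} + 3440 \cdot \frac{1}{4} = 100 \left(- \frac{1}{62}\right) + 860 = - \frac{50}{31} + 860 = \frac{26610}{31}$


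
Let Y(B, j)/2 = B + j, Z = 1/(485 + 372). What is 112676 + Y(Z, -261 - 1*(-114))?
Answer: 96311376/857 ≈ 1.1238e+5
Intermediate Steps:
Z = 1/857 ≈ 0.0011669
Y(B, j) = 2*B + 2*j (Y(B, j) = 2*(B + j) = 2*B + 2*j)
112676 + Y(Z, -261 - 1*(-114)) = 112676 + (2*(1/857) + 2*(-261 - 1*(-114))) = 112676 + (2/857 + 2*(-261 + 114)) = 112676 + (2/857 + 2*(-147)) = 112676 + (2/857 - 294) = 112676 - 251956/857 = 96311376/857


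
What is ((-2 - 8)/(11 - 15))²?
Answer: 25/4 ≈ 6.2500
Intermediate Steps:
((-2 - 8)/(11 - 15))² = (-10/(-4))² = (-10*(-¼))² = (5/2)² = 25/4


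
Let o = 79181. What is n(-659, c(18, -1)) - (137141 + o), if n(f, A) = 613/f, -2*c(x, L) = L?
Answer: -142556811/659 ≈ -2.1632e+5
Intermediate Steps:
c(x, L) = -L/2
n(-659, c(18, -1)) - (137141 + o) = 613/(-659) - (137141 + 79181) = 613*(-1/659) - 1*216322 = -613/659 - 216322 = -142556811/659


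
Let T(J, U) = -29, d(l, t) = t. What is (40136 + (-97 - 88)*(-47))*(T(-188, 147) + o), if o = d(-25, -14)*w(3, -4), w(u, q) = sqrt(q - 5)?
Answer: -1416099 - 2050902*I ≈ -1.4161e+6 - 2.0509e+6*I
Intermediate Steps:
w(u, q) = sqrt(-5 + q)
o = -42*I (o = -14*sqrt(-5 - 4) = -42*I ≈ -42.0*I)
(40136 + (-97 - 88)*(-47))*(T(-188, 147) + o) = (40136 + (-97 - 88)*(-47))*(-29 - 42*I) = (40136 - 185*(-47))*(-29 - 42*I) = (40136 + 8695)*(-29 - 42*I) = 48831*(-29 - 42*I) = -1416099 - 2050902*I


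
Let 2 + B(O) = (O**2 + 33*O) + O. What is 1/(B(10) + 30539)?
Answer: 1/30977 ≈ 3.2282e-5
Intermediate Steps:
B(O) = -2 + O**2 + 34*O (B(O) = -2 + ((O**2 + 33*O) + O) = -2 + (O**2 + 34*O) = -2 + O**2 + 34*O)
1/(B(10) + 30539) = 1/((-2 + 10**2 + 34*10) + 30539) = 1/((-2 + 100 + 340) + 30539) = 1/(438 + 30539) = 1/30977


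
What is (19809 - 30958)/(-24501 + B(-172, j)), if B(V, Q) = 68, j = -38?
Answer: 11149/24433 ≈ 0.45631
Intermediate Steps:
(19809 - 30958)/(-24501 + B(-172, j)) = (19809 - 30958)/(-24501 + 68) = -11149/(-24433) = -11149*(-1/24433) = 11149/24433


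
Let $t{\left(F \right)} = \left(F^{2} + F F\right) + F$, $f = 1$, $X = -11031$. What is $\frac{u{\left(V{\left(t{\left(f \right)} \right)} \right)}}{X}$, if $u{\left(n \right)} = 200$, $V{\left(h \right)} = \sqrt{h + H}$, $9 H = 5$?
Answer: $- \frac{200}{11031} \approx -0.018131$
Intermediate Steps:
$H = \frac{5}{9}$ ($H = \frac{1}{9} \cdot 5 = \frac{5}{9} \approx 0.55556$)
$t{\left(F \right)} = F + 2 F^{2}$ ($t{\left(F \right)} = \left(F^{2} + F^{2}\right) + F = 2 F^{2} + F = F + 2 F^{2}$)
$V{\left(h \right)} = \sqrt{\frac{5}{9} + h}$ ($V{\left(h \right)} = \sqrt{h + \frac{5}{9}} = \sqrt{\frac{5}{9} + h}$)
$\frac{u{\left(V{\left(t{\left(f \right)} \right)} \right)}}{X} = \frac{200}{-11031} = 200 \left(- \frac{1}{11031}\right) = - \frac{200}{11031}$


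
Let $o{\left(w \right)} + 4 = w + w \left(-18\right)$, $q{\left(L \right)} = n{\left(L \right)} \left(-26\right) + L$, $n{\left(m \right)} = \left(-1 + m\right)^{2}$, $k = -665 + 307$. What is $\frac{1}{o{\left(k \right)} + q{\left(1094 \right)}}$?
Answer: $- \frac{1}{31053698} \approx -3.2202 \cdot 10^{-8}$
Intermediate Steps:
$k = -358$
$q{\left(L \right)} = L - 26 \left(-1 + L\right)^{2}$ ($q{\left(L \right)} = \left(-1 + L\right)^{2} \left(-26\right) + L = - 26 \left(-1 + L\right)^{2} + L = L - 26 \left(-1 + L\right)^{2}$)
$o{\left(w \right)} = -4 - 17 w$ ($o{\left(w \right)} = -4 + \left(w + w \left(-18\right)\right) = -4 + \left(w - 18 w\right) = -4 - 17 w$)
$\frac{1}{o{\left(k \right)} + q{\left(1094 \right)}} = \frac{1}{\left(-4 - -6086\right) + \left(1094 - 26 \left(-1 + 1094\right)^{2}\right)} = \frac{1}{\left(-4 + 6086\right) + \left(1094 - 26 \cdot 1093^{2}\right)} = \frac{1}{6082 + \left(1094 - 31060874\right)} = \frac{1}{6082 - 31059780} = \frac{1}{-31053698} = - \frac{1}{31053698}$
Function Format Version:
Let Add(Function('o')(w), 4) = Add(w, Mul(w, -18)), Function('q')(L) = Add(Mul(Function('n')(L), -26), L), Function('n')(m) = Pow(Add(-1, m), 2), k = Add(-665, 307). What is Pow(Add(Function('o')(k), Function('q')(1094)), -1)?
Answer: Rational(-1, 31053698) ≈ -3.2202e-8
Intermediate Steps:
k = -358
Function('q')(L) = Add(L, Mul(-26, Pow(Add(-1, L), 2))) (Function('q')(L) = Add(Mul(Pow(Add(-1, L), 2), -26), L) = Add(Mul(-26, Pow(Add(-1, L), 2)), L) = Add(L, Mul(-26, Pow(Add(-1, L), 2))))
Function('o')(w) = Add(-4, Mul(-17, w)) (Function('o')(w) = Add(-4, Add(w, Mul(w, -18))) = Add(-4, Add(w, Mul(-18, w))) = Add(-4, Mul(-17, w)))
Pow(Add(Function('o')(k), Function('q')(1094)), -1) = Pow(Add(Add(-4, Mul(-17, -358)), Add(1094, Mul(-26, Pow(Add(-1, 1094), 2)))), -1) = Pow(Add(Add(-4, 6086), Add(1094, Mul(-26, Pow(1093, 2)))), -1) = Pow(Add(6082, Add(1094, Mul(-26, 1194649))), -1) = Pow(Add(6082, Add(1094, -31060874)), -1) = Pow(Add(6082, -31059780), -1) = Pow(-31053698, -1) = Rational(-1, 31053698)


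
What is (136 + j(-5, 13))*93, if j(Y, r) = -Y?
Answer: 13113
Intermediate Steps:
(136 + j(-5, 13))*93 = (136 - 1*(-5))*93 = (136 + 5)*93 = 141*93 = 13113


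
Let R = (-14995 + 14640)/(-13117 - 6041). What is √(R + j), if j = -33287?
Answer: I*√12217286323578/19158 ≈ 182.45*I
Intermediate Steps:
R = 355/19158 (R = -355/(-19158) = -355*(-1/19158) = 355/19158 ≈ 0.018530)
√(R + j) = √(355/19158 - 33287) = √(-637711991/19158) = I*√12217286323578/19158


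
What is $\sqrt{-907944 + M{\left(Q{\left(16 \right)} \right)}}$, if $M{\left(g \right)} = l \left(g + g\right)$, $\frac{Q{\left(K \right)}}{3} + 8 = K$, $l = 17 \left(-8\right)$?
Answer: $6 i \sqrt{25402} \approx 956.28 i$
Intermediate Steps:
$l = -136$
$Q{\left(K \right)} = -24 + 3 K$
$M{\left(g \right)} = - 272 g$ ($M{\left(g \right)} = - 136 \left(g + g\right) = - 136 \cdot 2 g = - 272 g$)
$\sqrt{-907944 + M{\left(Q{\left(16 \right)} \right)}} = \sqrt{-907944 - 272 \left(-24 + 3 \cdot 16\right)} = \sqrt{-907944 - 272 \left(-24 + 48\right)} = \sqrt{-907944 - 6528} = \sqrt{-914472} = 6 i \sqrt{25402}$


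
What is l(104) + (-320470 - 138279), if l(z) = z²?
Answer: -447933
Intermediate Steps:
l(104) + (-320470 - 138279) = 104² + (-320470 - 138279) = 10816 - 458749 = -447933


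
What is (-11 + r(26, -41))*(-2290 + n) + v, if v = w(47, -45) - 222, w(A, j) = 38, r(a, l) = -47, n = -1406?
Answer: 214184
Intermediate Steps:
v = -184 (v = 38 - 222 = -184)
(-11 + r(26, -41))*(-2290 + n) + v = (-11 - 47)*(-2290 - 1406) - 184 = -58*(-3696) - 184 = 214368 - 184 = 214184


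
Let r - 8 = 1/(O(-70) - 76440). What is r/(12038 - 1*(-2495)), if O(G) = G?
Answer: 612079/1111919830 ≈ 0.00055047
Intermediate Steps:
r = 612079/76510 (r = 8 + 1/(-70 - 76440) = 8 + 1/(-76510) = 8 - 1/76510 = 612079/76510 ≈ 8.0000)
r/(12038 - 1*(-2495)) = 612079/(76510*(12038 - 1*(-2495))) = 612079/(76510*(12038 + 2495)) = (612079/76510)/14533 = (612079/76510)*(1/14533) = 612079/1111919830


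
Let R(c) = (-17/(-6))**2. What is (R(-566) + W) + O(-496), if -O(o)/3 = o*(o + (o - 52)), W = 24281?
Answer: -55050587/36 ≈ -1.5292e+6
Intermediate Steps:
O(o) = -3*o*(-52 + 2*o) (O(o) = -3*o*(o + (o - 52)) = -3*o*(o + (-52 + o)) = -3*o*(-52 + 2*o))
R(c) = 289/36 (R(c) = (-17*(-1/6))**2 = (17/6)**2 = 289/36)
(R(-566) + W) + O(-496) = (289/36 + 24281) + 6*(-496)*(26 - 1*(-496)) = 874405/36 + 6*(-496)*(26 + 496) = 874405/36 + 6*(-496)*522 = 874405/36 - 1553472 = -55050587/36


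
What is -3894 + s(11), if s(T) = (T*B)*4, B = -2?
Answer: -3982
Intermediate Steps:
s(T) = -8*T (s(T) = (T*(-2))*4 = -2*T*4 = -8*T)
-3894 + s(11) = -3894 - 8*11 = -3894 - 88 = -3982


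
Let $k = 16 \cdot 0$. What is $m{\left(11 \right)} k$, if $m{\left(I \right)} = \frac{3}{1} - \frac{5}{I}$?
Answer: $0$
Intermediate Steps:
$m{\left(I \right)} = 3 - \frac{5}{I}$ ($m{\left(I \right)} = 3 \cdot 1 - \frac{5}{I} = 3 - \frac{5}{I}$)
$k = 0$
$m{\left(11 \right)} k = \left(3 - \frac{5}{11}\right) 0 = \frac{28}{11} \cdot 0 = 0$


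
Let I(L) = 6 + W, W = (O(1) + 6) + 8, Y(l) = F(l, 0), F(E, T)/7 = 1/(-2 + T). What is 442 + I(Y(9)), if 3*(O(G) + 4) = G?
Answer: 1375/3 ≈ 458.33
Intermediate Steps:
F(E, T) = 7/(-2 + T)
Y(l) = -7/2 (Y(l) = 7/(-2 + 0) = 7/(-2) = 7*(-1/2) = -7/2)
O(G) = -4 + G/3
W = 31/3 (W = ((-4 + (1/3)*1) + 6) + 8 = ((-4 + 1/3) + 6) + 8 = (-11/3 + 6) + 8 = 7/3 + 8 = 31/3 ≈ 10.333)
I(L) = 49/3 (I(L) = 6 + 31/3 = 49/3)
442 + I(Y(9)) = 442 + 49/3 = 1375/3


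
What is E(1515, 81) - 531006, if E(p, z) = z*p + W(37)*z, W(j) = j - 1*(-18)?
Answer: -403836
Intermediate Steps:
W(j) = 18 + j (W(j) = j + 18 = 18 + j)
E(p, z) = 55*z + p*z (E(p, z) = z*p + (18 + 37)*z = p*z + 55*z = 55*z + p*z)
E(1515, 81) - 531006 = 81*(55 + 1515) - 531006 = 81*1570 - 531006 = 127170 - 531006 = -403836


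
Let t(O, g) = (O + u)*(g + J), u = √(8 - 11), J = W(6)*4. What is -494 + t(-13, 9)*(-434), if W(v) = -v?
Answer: -85124 + 6510*I*√3 ≈ -85124.0 + 11276.0*I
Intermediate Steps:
J = -24 (J = -1*6*4 = -6*4 = -24)
u = I*√3 (u = √(-3) = I*√3 ≈ 1.732*I)
t(O, g) = (-24 + g)*(O + I*√3) (t(O, g) = (O + I*√3)*(g - 24) = (O + I*√3)*(-24 + g) = (-24 + g)*(O + I*√3))
-494 + t(-13, 9)*(-434) = -494 + (-24*(-13) - 13*9 - 24*I*√3 + I*9*√3)*(-434) = -494 + (312 - 117 - 24*I*√3 + 9*I*√3)*(-434) = -494 + (195 - 15*I*√3)*(-434) = -494 + (-84630 + 6510*I*√3) = -85124 + 6510*I*√3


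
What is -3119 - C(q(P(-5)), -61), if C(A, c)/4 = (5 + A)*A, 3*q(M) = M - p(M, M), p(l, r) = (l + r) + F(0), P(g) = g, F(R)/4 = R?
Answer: -28471/9 ≈ -3163.4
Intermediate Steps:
F(R) = 4*R
p(l, r) = l + r (p(l, r) = (l + r) + 4*0 = (l + r) + 0 = l + r)
q(M) = -M/3 (q(M) = (M - (M + M))/3 = (M - 2*M)/3 = (-M)/3 = -M/3)
C(A, c) = 4*A*(5 + A) (C(A, c) = 4*((5 + A)*A) = 4*(A*(5 + A)) = 4*A*(5 + A))
-3119 - C(q(P(-5)), -61) = -3119 - 4*(-⅓*(-5))*(5 - ⅓*(-5)) = -3119 - 4*5*(5 + 5/3)/3 = -3119 - 4*5*20/(3*3) = -3119 - 1*400/9 = -3119 - 400/9 = -28471/9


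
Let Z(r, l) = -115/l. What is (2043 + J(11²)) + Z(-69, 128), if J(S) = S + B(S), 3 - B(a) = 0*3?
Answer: 277261/128 ≈ 2166.1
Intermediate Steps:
B(a) = 3 (B(a) = 3 - 0*3 = 3 - 1*0 = 3 + 0 = 3)
J(S) = 3 + S (J(S) = S + 3 = 3 + S)
(2043 + J(11²)) + Z(-69, 128) = (2043 + (3 + 11²)) - 115/128 = (2043 + (3 + 121)) - 115*1/128 = (2043 + 124) - 115/128 = 2167 - 115/128 = 277261/128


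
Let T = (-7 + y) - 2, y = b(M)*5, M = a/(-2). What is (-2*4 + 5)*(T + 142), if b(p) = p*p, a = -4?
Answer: -459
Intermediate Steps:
M = 2 (M = -4/(-2) = -4*(-½) = 2)
b(p) = p²
y = 20 (y = 2²*5 = 4*5 = 20)
T = 11 (T = (-7 + 20) - 2 = 13 - 2 = 11)
(-2*4 + 5)*(T + 142) = (-2*4 + 5)*(11 + 142) = (-8 + 5)*153 = -3*153 = -459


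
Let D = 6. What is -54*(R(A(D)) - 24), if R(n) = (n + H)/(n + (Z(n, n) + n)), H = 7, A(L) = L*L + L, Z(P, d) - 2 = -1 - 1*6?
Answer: 99738/79 ≈ 1262.5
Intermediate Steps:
Z(P, d) = -5 (Z(P, d) = 2 + (-1 - 1*6) = 2 + (-1 - 6) = 2 - 7 = -5)
A(L) = L + L**2 (A(L) = L**2 + L = L + L**2)
R(n) = (7 + n)/(-5 + 2*n) (R(n) = (n + 7)/(n + (-5 + n)) = (7 + n)/(-5 + 2*n))
-54*(R(A(D)) - 24) = -54*((7 + 6*(1 + 6))/(-5 + 2*(6*(1 + 6))) - 24) = -54*((7 + 6*7)/(-5 + 2*(6*7)) - 24) = -54*((7 + 42)/(-5 + 2*42) - 24) = -54*(49/(-5 + 84) - 24) = -54*(49/79 - 24) = -54*(-1847/79) = 99738/79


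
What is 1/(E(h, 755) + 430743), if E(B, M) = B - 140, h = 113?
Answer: 1/430716 ≈ 2.3217e-6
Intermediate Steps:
E(B, M) = -140 + B
1/(E(h, 755) + 430743) = 1/((-140 + 113) + 430743) = 1/(-27 + 430743) = 1/430716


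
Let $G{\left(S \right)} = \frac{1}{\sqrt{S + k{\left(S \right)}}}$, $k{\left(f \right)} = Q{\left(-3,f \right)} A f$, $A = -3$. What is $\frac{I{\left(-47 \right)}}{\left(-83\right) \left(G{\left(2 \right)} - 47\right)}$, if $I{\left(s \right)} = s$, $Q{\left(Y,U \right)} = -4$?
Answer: $- \frac{57434}{4766939} - \frac{47 \sqrt{26}}{4766939} \approx -0.012099$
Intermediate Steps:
$k{\left(f \right)} = 12 f$ ($k{\left(f \right)} = \left(-4\right) \left(-3\right) f = 12 f$)
$G{\left(S \right)} = \frac{\sqrt{13}}{13 \sqrt{S}}$ ($G{\left(S \right)} = \frac{1}{\sqrt{S + 12 S}} = \frac{1}{\sqrt{13 S}} = \frac{1}{\sqrt{13} \sqrt{S}} = \frac{\sqrt{13}}{13 \sqrt{S}}$)
$\frac{I{\left(-47 \right)}}{\left(-83\right) \left(G{\left(2 \right)} - 47\right)} = - \frac{47}{\left(-83\right) \left(\frac{\sqrt{13}}{13 \sqrt{2}} - 47\right)} = - \frac{47}{\left(-83\right) \left(\frac{\sqrt{13} \frac{\sqrt{2}}{2}}{13} - 47\right)} = - \frac{47}{\left(-83\right) \left(\frac{\sqrt{26}}{26} - 47\right)} = - \frac{47}{\left(-83\right) \left(-47 + \frac{\sqrt{26}}{26}\right)} = - \frac{47}{3901 - \frac{83 \sqrt{26}}{26}}$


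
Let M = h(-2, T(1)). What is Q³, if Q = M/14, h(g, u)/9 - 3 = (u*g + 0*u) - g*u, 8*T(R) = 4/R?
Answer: 19683/2744 ≈ 7.1731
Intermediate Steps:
T(R) = 1/(2*R) (T(R) = (4/R)/8 = 1/(2*R))
h(g, u) = 27 (h(g, u) = 27 + 9*((u*g + 0*u) - g*u) = 27 + 9*((g*u + 0) - g*u) = 27 + 9*(g*u - g*u) = 27 + 9*0 = 27 + 0 = 27)
M = 27
Q = 27/14 ≈ 1.9286
Q³ = (27/14)³ = 19683/2744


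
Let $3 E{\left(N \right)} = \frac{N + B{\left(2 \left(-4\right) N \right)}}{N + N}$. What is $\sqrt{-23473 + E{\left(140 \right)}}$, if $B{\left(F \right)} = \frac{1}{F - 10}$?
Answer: $\frac{i \sqrt{5874602333397}}{15820} \approx 153.21 i$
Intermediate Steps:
$B{\left(F \right)} = \frac{1}{-10 + F}$
$E{\left(N \right)} = \frac{N + \frac{1}{-10 - 8 N}}{6 N}$ ($E{\left(N \right)} = \frac{\left(N + \frac{1}{-10 + 2 \left(-4\right) N}\right) \frac{1}{N + N}}{3} = \frac{\left(N + \frac{1}{-10 - 8 N}\right) \frac{1}{2 N}}{3} = \frac{\frac{1}{2} \frac{1}{N} \left(N + \frac{1}{-10 - 8 N}\right)}{3} = \frac{N + \frac{1}{-10 - 8 N}}{6 N}$)
$\sqrt{-23473 + E{\left(140 \right)}} = \sqrt{-23473 + \frac{-1 + 2 \cdot 140 \left(5 + 4 \cdot 140\right)}{12 \cdot 140 \left(5 + 4 \cdot 140\right)}} = \sqrt{-23473 + \frac{1}{12} \cdot \frac{1}{140} \frac{1}{5 + 560} \left(-1 + 2 \cdot 140 \left(5 + 560\right)\right)} = \sqrt{-23473 + \frac{1}{12} \cdot \frac{1}{140} \cdot \frac{1}{565} \left(-1 + 2 \cdot 140 \cdot 565\right)} = \sqrt{-23473 + \frac{1}{12} \cdot \frac{1}{140} \cdot \frac{1}{565} \left(-1 + 158200\right)} = \sqrt{-23473 + \frac{1}{12} \cdot \frac{1}{140} \cdot \frac{1}{565} \cdot 158199} = \sqrt{-23473 + \frac{52733}{316400}} = \sqrt{- \frac{7426804467}{316400}} = \frac{i \sqrt{5874602333397}}{15820}$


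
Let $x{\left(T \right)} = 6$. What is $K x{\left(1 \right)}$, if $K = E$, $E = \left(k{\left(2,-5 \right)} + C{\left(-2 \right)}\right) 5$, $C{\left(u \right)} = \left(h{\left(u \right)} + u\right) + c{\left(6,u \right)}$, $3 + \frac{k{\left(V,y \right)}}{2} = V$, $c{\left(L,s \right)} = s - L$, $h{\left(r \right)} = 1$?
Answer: $-330$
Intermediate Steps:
$k{\left(V,y \right)} = -6 + 2 V$
$C{\left(u \right)} = -5 + 2 u$ ($C{\left(u \right)} = \left(1 + u\right) + \left(u - 6\right) = \left(1 + u\right) + \left(-6 + u\right) = -5 + 2 u$)
$E = -55$ ($E = \left(\left(-6 + 2 \cdot 2\right) + \left(-5 + 2 \left(-2\right)\right)\right) 5 = \left(\left(-6 + 4\right) - 9\right) 5 = \left(-2 - 9\right) 5 = \left(-11\right) 5 = -55$)
$K = -55$
$K x{\left(1 \right)} = \left(-55\right) 6 = -330$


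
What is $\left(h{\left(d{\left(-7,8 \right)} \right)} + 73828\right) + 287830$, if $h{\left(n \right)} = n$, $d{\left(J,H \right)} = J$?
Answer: $361651$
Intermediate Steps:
$\left(h{\left(d{\left(-7,8 \right)} \right)} + 73828\right) + 287830 = \left(-7 + 73828\right) + 287830 = 73821 + 287830 = 361651$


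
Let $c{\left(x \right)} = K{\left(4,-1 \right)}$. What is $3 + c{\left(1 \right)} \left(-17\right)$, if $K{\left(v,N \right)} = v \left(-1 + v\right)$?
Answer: $-201$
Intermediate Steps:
$c{\left(x \right)} = 12$ ($c{\left(x \right)} = 4 \left(-1 + 4\right) = 4 \cdot 3 = 12$)
$3 + c{\left(1 \right)} \left(-17\right) = 3 + 12 \left(-17\right) = 3 - 204 = -201$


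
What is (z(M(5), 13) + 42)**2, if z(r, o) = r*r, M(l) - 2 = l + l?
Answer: 34596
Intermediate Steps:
M(l) = 2 + 2*l (M(l) = 2 + (l + l) = 2 + 2*l)
z(r, o) = r**2
(z(M(5), 13) + 42)**2 = ((2 + 2*5)**2 + 42)**2 = ((2 + 10)**2 + 42)**2 = (12**2 + 42)**2 = (144 + 42)**2 = 186**2 = 34596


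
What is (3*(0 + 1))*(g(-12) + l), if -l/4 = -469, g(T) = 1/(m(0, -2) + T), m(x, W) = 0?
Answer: 22511/4 ≈ 5627.8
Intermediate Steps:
g(T) = 1/T (g(T) = 1/(0 + T) = 1/T)
l = 1876 (l = -4*(-469) = 1876)
(3*(0 + 1))*(g(-12) + l) = (3*(0 + 1))*(1/(-12) + 1876) = (3*1)*(-1/12 + 1876) = 3*(22511/12) = 22511/4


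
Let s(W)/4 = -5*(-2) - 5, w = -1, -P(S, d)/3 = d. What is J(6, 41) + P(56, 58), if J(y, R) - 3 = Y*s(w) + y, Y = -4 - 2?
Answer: -285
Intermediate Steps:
Y = -6
P(S, d) = -3*d
s(W) = 20 (s(W) = 4*(-5*(-2) - 5) = 4*(10 - 5) = 4*5 = 20)
J(y, R) = -117 + y (J(y, R) = 3 + (-6*20 + y) = 3 + (-120 + y) = -117 + y)
J(6, 41) + P(56, 58) = (-117 + 6) - 3*58 = -111 - 174 = -285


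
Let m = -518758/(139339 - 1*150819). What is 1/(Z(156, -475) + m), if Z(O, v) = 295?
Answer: 5740/1952679 ≈ 0.0029396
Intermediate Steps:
m = 259379/5740 (m = -518758/(139339 - 150819) = -518758/(-11480) = -518758*(-1/11480) = 259379/5740 ≈ 45.188)
1/(Z(156, -475) + m) = 1/(295 + 259379/5740) = 1/(1952679/5740) = 5740/1952679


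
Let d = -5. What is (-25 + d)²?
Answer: 900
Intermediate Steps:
(-25 + d)² = (-25 - 5)² = (-30)² = 900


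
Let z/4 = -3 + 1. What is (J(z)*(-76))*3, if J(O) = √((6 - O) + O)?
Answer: -228*√6 ≈ -558.48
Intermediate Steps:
z = -8 (z = 4*(-3 + 1) = 4*(-2) = -8)
J(O) = √6
(J(z)*(-76))*3 = (√6*(-76))*3 = -76*√6*3 = -228*√6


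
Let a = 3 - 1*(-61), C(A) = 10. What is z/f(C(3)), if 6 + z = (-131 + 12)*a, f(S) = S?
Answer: -3811/5 ≈ -762.20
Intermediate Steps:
a = 64 (a = 3 + 61 = 64)
z = -7622 (z = -6 + (-131 + 12)*64 = -6 - 119*64 = -6 - 7616 = -7622)
z/f(C(3)) = -7622/10 = -7622*⅒ = -3811/5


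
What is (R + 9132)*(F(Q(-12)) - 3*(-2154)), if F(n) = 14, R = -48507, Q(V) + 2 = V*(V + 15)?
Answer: -254992500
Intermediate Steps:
Q(V) = -2 + V*(15 + V) (Q(V) = -2 + V*(V + 15) = -2 + V*(15 + V))
(R + 9132)*(F(Q(-12)) - 3*(-2154)) = (-48507 + 9132)*(14 - 3*(-2154)) = -39375*(14 + 6462) = -39375*6476 = -254992500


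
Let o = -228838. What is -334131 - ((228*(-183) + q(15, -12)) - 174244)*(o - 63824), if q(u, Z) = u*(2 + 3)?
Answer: -63184011297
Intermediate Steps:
q(u, Z) = 5*u (q(u, Z) = u*5 = 5*u)
-334131 - ((228*(-183) + q(15, -12)) - 174244)*(o - 63824) = -334131 - ((228*(-183) + 5*15) - 174244)*(-228838 - 63824) = -334131 - ((-41724 + 75) - 174244)*(-292662) = -334131 - (-41649 - 174244)*(-292662) = -334131 - (-215893)*(-292662) = -334131 - 1*63183677166 = -334131 - 63183677166 = -63184011297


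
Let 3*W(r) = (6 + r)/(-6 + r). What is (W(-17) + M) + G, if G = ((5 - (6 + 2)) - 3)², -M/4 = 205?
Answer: -54085/69 ≈ -783.84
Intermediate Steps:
M = -820 (M = -4*205 = -820)
G = 36 (G = ((5 - 1*8) - 3)² = ((5 - 8) - 3)² = (-3 - 3)² = (-6)² = 36)
W(r) = (6 + r)/(3*(-6 + r)) (W(r) = ((6 + r)/(-6 + r))/3 = (6 + r)/(3*(-6 + r)))
(W(-17) + M) + G = ((6 - 17)/(3*(-6 - 17)) - 820) + 36 = ((⅓)*(-11)/(-23) - 820) + 36 = ((⅓)*(-1/23)*(-11) - 820) + 36 = (11/69 - 820) + 36 = -56569/69 + 36 = -54085/69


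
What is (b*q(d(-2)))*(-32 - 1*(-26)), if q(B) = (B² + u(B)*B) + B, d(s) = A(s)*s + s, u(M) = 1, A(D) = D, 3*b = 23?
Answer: -368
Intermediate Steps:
b = 23/3 (b = (⅓)*23 = 23/3 ≈ 7.6667)
d(s) = s + s² (d(s) = s*s + s = s² + s = s + s²)
q(B) = B² + 2*B (q(B) = (B² + 1*B) + B = (B² + B) + B = (B + B²) + B = B² + 2*B)
(b*q(d(-2)))*(-32 - 1*(-26)) = (23*((-2*(1 - 2))*(2 - 2*(1 - 2)))/3)*(-32 - 1*(-26)) = (23*((-2*(-1))*(2 - 2*(-1)))/3)*(-32 + 26) = (23*(2*(2 + 2))/3)*(-6) = (23*(2*4)/3)*(-6) = ((23/3)*8)*(-6) = (184/3)*(-6) = -368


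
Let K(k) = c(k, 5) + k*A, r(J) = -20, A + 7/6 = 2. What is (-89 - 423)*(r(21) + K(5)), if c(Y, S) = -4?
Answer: 30464/3 ≈ 10155.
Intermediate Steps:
A = 5/6 (A = -7/6 + 2 = 5/6 ≈ 0.83333)
K(k) = -4 + 5*k/6 (K(k) = -4 + k*(5/6) = -4 + 5*k/6)
(-89 - 423)*(r(21) + K(5)) = (-89 - 423)*(-20 + (-4 + (5/6)*5)) = -512*(-20 + (-4 + 25/6)) = -512*(-20 + 1/6) = -512*(-119/6) = 30464/3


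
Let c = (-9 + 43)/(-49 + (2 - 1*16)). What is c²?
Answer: 1156/3969 ≈ 0.29126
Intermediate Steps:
c = -34/63 (c = 34/(-49 + (2 - 16)) = 34/(-49 - 14) = 34/(-63) = 34*(-1/63) = -34/63 ≈ -0.53968)
c² = (-34/63)² = 1156/3969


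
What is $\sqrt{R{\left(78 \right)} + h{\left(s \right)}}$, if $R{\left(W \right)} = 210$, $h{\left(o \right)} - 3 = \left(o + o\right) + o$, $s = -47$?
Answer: $6 \sqrt{2} \approx 8.4853$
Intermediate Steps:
$h{\left(o \right)} = 3 + 3 o$ ($h{\left(o \right)} = 3 + \left(\left(o + o\right) + o\right) = 3 + \left(2 o + o\right) = 3 + 3 o$)
$\sqrt{R{\left(78 \right)} + h{\left(s \right)}} = \sqrt{210 + \left(3 + 3 \left(-47\right)\right)} = \sqrt{210 + \left(3 - 141\right)} = \sqrt{210 - 138} = \sqrt{72} = 6 \sqrt{2}$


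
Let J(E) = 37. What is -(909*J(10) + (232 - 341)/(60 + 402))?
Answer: -15538337/462 ≈ -33633.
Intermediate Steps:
-(909*J(10) + (232 - 341)/(60 + 402)) = -(909*37 + (232 - 341)/(60 + 402)) = -(33633 - 109/462) = -1*15538337/462 = -15538337/462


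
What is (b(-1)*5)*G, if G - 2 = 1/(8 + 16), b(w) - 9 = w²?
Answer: 1225/12 ≈ 102.08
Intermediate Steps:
b(w) = 9 + w²
G = 49/24 (G = 2 + 1/(8 + 16) = 2 + 1/24 = 49/24 ≈ 2.0417)
(b(-1)*5)*G = ((9 + (-1)²)*5)*(49/24) = ((9 + 1)*5)*(49/24) = (10*5)*(49/24) = 50*(49/24) = 1225/12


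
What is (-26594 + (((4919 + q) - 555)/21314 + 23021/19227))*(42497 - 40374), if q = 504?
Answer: -11567962370705873/204902139 ≈ -5.6456e+7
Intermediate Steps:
(-26594 + (((4919 + q) - 555)/21314 + 23021/19227))*(42497 - 40374) = (-26594 + (((4919 + 504) - 555)/21314 + 23021/19227))*(42497 - 40374) = (-26594 + ((5423 - 555)*(1/21314) + 23021*(1/19227)))*2123 = (-26594 + (4868*(1/21314) + 23021/19227))*2123 = (-26594 + (2434/10657 + 23021/19227))*2123 = (-26594 + 292133315/204902139)*2123 = -5448875351251/204902139*2123 = -11567962370705873/204902139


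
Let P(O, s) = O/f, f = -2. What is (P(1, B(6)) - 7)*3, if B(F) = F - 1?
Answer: -45/2 ≈ -22.500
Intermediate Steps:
B(F) = -1 + F
P(O, s) = -O/2 (P(O, s) = O/(-2) = O*(-1/2) = -O/2)
(P(1, B(6)) - 7)*3 = (-1/2*1 - 7)*3 = (-1/2 - 7)*3 = -15/2*3 = -45/2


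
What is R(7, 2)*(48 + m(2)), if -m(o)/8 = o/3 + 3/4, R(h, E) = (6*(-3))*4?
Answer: -2640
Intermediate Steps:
R(h, E) = -72 (R(h, E) = -18*4 = -72)
m(o) = -6 - 8*o/3 (m(o) = -8*(o/3 + 3/4) = -8*(3/4 + o/3) = -6 - 8*o/3)
R(7, 2)*(48 + m(2)) = -72*(48 + (-6 - 8/3*2)) = -72*(48 + (-6 - 16/3)) = -72*(48 - 34/3) = -72*110/3 = -2640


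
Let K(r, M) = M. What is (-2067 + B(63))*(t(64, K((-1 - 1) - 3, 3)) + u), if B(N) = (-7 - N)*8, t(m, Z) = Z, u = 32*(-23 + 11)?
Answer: 1000887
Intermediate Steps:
u = -384 (u = 32*(-12) = -384)
B(N) = -56 - 8*N
(-2067 + B(63))*(t(64, K((-1 - 1) - 3, 3)) + u) = (-2067 + (-56 - 8*63))*(3 - 384) = (-2067 + (-56 - 504))*(-381) = (-2067 - 560)*(-381) = -2627*(-381) = 1000887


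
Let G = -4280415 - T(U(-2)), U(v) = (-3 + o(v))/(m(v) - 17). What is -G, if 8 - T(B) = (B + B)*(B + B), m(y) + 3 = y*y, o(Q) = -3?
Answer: 68486759/16 ≈ 4.2804e+6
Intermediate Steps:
m(y) = -3 + y² (m(y) = -3 + y*y = -3 + y²)
U(v) = -6/(-20 + v²) (U(v) = (-3 - 3)/((-3 + v²) - 17) = -6/(-20 + v²))
T(B) = 8 - 4*B² (T(B) = 8 - (B + B)*(B + B) = 8 - 2*B*2*B = 8 - 4*B²)
G = -68486759/16 (G = -4280415 - (8 - 4*36/(-20 + (-2)²)²) = -4280415 - (8 - 4*36/(-20 + 4)²) = -4280415 - (8 - 4*(-6/(-16))²) = -4280415 - (8 - 4*(-6*(-1/16))²) = -4280415 - (8 - 4*(3/8)²) = -4280415 - (8 - 4*9/64) = -4280415 - (8 - 9/16) = -4280415 - 1*119/16 = -4280415 - 119/16 = -68486759/16 ≈ -4.2804e+6)
-G = -1*(-68486759/16) = 68486759/16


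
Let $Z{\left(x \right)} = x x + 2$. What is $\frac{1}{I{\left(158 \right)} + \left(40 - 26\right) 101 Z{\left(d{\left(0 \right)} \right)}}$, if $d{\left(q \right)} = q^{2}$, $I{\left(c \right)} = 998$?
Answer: $\frac{1}{3826} \approx 0.00026137$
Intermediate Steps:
$Z{\left(x \right)} = 2 + x^{2}$ ($Z{\left(x \right)} = x^{2} + 2 = 2 + x^{2}$)
$\frac{1}{I{\left(158 \right)} + \left(40 - 26\right) 101 Z{\left(d{\left(0 \right)} \right)}} = \frac{1}{998 + \left(40 - 26\right) 101 \left(2 + \left(0^{2}\right)^{2}\right)} = \frac{1}{998 + 14 \cdot 101 \left(2 + 0^{2}\right)} = \frac{1}{998 + 1414 \left(2 + 0\right)} = \frac{1}{998 + 1414 \cdot 2} = \frac{1}{998 + 2828} = \frac{1}{3826}$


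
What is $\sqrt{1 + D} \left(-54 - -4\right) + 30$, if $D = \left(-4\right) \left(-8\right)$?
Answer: $30 - 50 \sqrt{33} \approx -257.23$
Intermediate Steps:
$D = 32$
$\sqrt{1 + D} \left(-54 - -4\right) + 30 = \sqrt{1 + 32} \left(-54 - -4\right) + 30 = \sqrt{33} \left(-54 + 4\right) + 30 = \sqrt{33} \left(-50\right) + 30 = - 50 \sqrt{33} + 30 = 30 - 50 \sqrt{33}$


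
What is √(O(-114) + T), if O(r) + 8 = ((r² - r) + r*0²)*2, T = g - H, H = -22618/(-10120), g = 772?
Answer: √172707579715/2530 ≈ 164.26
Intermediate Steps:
H = 11309/5060 (H = -22618*(-1/10120) = 11309/5060 ≈ 2.2350)
T = 3895011/5060 (T = 772 - 1*11309/5060 = 772 - 11309/5060 = 3895011/5060 ≈ 769.76)
O(r) = -8 - 2*r + 2*r² (O(r) = -8 + ((r² - r) + r*0²)*2 = -8 + ((r² - r) + r*0)*2 = -8 + ((r² - r) + 0)*2 = -8 + (r² - r)*2 = -8 + (-2*r + 2*r²) = -8 - 2*r + 2*r²)
√(O(-114) + T) = √((-8 - 2*(-114) + 2*(-114)²) + 3895011/5060) = √((-8 + 228 + 2*12996) + 3895011/5060) = √((-8 + 228 + 25992) + 3895011/5060) = √(26212 + 3895011/5060) = √(136527731/5060) = √172707579715/2530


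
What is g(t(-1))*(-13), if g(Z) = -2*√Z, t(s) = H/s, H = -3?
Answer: 26*√3 ≈ 45.033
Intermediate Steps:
t(s) = -3/s
g(t(-1))*(-13) = -2*√3*√(-1/(-1))*(-13) = -2*√3*(-13) = 26*√3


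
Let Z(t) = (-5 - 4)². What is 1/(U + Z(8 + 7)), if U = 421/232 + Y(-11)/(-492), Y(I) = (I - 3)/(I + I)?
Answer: 313896/25994783 ≈ 0.012075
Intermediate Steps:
Y(I) = (-3 + I)/(2*I) (Y(I) = (-3 + I)/((2*I)) = (-3 + I)*(1/(2*I)) = (-3 + I)/(2*I))
Z(t) = 81 (Z(t) = (-9)² = 81)
U = 569207/313896 (U = 421/232 + ((½)*(-3 - 11)/(-11))/(-492) = 421*(1/232) + ((½)*(-1/11)*(-14))*(-1/492) = 421/232 + (7/11)*(-1/492) = 421/232 - 7/5412 = 569207/313896 ≈ 1.8134)
1/(U + Z(8 + 7)) = 1/(569207/313896 + 81) = 1/(25994783/313896) = 313896/25994783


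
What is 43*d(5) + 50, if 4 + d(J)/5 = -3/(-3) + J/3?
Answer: -710/3 ≈ -236.67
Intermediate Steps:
d(J) = -15 + 5*J/3 (d(J) = -20 + 5*(-3/(-3) + J/3) = -20 + 5*(-3*(-⅓) + J*(⅓)) = -20 + 5*(1 + J/3) = -20 + (5 + 5*J/3) = -15 + 5*J/3)
43*d(5) + 50 = 43*(-15 + (5/3)*5) + 50 = 43*(-15 + 25/3) + 50 = 43*(-20/3) + 50 = -860/3 + 50 = -710/3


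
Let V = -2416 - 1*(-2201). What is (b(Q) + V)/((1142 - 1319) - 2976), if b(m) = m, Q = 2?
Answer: 71/1051 ≈ 0.067555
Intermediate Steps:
V = -215 (V = -2416 + 2201 = -215)
(b(Q) + V)/((1142 - 1319) - 2976) = (2 - 215)/((1142 - 1319) - 2976) = -213/(-177 - 2976) = -213/(-3153) = -213*(-1/3153) = 71/1051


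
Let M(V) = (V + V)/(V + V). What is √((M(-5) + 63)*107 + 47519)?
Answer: √54367 ≈ 233.17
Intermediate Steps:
M(V) = 1 (M(V) = (2*V)/((2*V)) = (2*V)*(1/(2*V)) = 1)
√((M(-5) + 63)*107 + 47519) = √((1 + 63)*107 + 47519) = √(64*107 + 47519) = √(6848 + 47519) = √54367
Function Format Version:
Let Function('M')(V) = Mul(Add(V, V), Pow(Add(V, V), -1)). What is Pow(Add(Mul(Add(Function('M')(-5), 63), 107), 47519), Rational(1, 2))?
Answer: Pow(54367, Rational(1, 2)) ≈ 233.17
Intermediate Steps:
Function('M')(V) = 1 (Function('M')(V) = Mul(Mul(2, V), Pow(Mul(2, V), -1)) = Mul(Mul(2, V), Mul(Rational(1, 2), Pow(V, -1))) = 1)
Pow(Add(Mul(Add(Function('M')(-5), 63), 107), 47519), Rational(1, 2)) = Pow(Add(Mul(Add(1, 63), 107), 47519), Rational(1, 2)) = Pow(Add(Mul(64, 107), 47519), Rational(1, 2)) = Pow(Add(6848, 47519), Rational(1, 2)) = Pow(54367, Rational(1, 2))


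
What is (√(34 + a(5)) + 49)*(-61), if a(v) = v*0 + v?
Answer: -2989 - 61*√39 ≈ -3369.9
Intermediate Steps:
a(v) = v (a(v) = 0 + v = v)
(√(34 + a(5)) + 49)*(-61) = (√(34 + 5) + 49)*(-61) = (√39 + 49)*(-61) = (49 + √39)*(-61) = -2989 - 61*√39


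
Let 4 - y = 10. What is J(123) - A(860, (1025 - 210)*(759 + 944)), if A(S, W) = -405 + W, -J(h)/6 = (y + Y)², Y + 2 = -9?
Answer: -1389274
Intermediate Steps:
Y = -11 (Y = -2 - 9 = -11)
y = -6 (y = 4 - 1*10 = 4 - 10 = -6)
J(h) = -1734 (J(h) = -6*(-6 - 11)² = -6*(-17)² = -6*289 = -1734)
J(123) - A(860, (1025 - 210)*(759 + 944)) = -1734 - (-405 + (1025 - 210)*(759 + 944)) = -1734 - (-405 + 815*1703) = -1734 - (-405 + 1387945) = -1734 - 1*1387540 = -1734 - 1387540 = -1389274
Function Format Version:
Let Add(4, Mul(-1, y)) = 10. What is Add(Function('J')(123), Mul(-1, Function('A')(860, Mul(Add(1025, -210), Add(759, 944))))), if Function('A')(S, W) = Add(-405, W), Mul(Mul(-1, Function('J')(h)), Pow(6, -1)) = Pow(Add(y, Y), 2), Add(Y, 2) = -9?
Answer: -1389274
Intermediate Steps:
Y = -11 (Y = Add(-2, -9) = -11)
y = -6 (y = Add(4, Mul(-1, 10)) = Add(4, -10) = -6)
Function('J')(h) = -1734 (Function('J')(h) = Mul(-6, Pow(Add(-6, -11), 2)) = Mul(-6, Pow(-17, 2)) = Mul(-6, 289) = -1734)
Add(Function('J')(123), Mul(-1, Function('A')(860, Mul(Add(1025, -210), Add(759, 944))))) = Add(-1734, Mul(-1, Add(-405, Mul(Add(1025, -210), Add(759, 944))))) = Add(-1734, Mul(-1, Add(-405, Mul(815, 1703)))) = Add(-1734, Mul(-1, Add(-405, 1387945))) = Add(-1734, Mul(-1, 1387540)) = Add(-1734, -1387540) = -1389274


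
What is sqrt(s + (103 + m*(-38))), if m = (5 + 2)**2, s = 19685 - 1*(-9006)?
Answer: 2*sqrt(6733) ≈ 164.11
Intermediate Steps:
s = 28691 (s = 19685 + 9006 = 28691)
m = 49 (m = 7**2 = 49)
sqrt(s + (103 + m*(-38))) = sqrt(28691 + (103 + 49*(-38))) = sqrt(28691 + (103 - 1862)) = sqrt(28691 - 1759) = sqrt(26932) = 2*sqrt(6733)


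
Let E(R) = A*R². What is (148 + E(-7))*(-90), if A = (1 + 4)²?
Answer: -123570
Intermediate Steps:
A = 25 (A = 5² = 25)
E(R) = 25*R²
(148 + E(-7))*(-90) = (148 + 25*(-7)²)*(-90) = (148 + 25*49)*(-90) = (148 + 1225)*(-90) = 1373*(-90) = -123570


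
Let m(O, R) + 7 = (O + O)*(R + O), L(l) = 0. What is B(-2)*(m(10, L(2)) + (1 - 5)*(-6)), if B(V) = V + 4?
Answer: 434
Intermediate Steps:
B(V) = 4 + V
m(O, R) = -7 + 2*O*(O + R) (m(O, R) = -7 + (O + O)*(R + O) = -7 + (2*O)*(O + R) = -7 + 2*O*(O + R))
B(-2)*(m(10, L(2)) + (1 - 5)*(-6)) = (4 - 2)*((-7 + 2*10**2 + 2*10*0) + (1 - 5)*(-6)) = 2*((-7 + 2*100 + 0) - 4*(-6)) = 2*((-7 + 200 + 0) + 24) = 2*(193 + 24) = 2*217 = 434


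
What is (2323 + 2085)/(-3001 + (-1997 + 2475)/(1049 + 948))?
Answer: -8802776/5992519 ≈ -1.4690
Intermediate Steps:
(2323 + 2085)/(-3001 + (-1997 + 2475)/(1049 + 948)) = 4408/(-3001 + 478/1997) = 4408/(-5992519/1997) = 4408*(-1997/5992519) = -8802776/5992519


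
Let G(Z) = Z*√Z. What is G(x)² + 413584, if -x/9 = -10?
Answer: 1142584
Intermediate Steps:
x = 90 (x = -9*(-10) = 90)
G(Z) = Z^(3/2)
G(x)² + 413584 = (90^(3/2))² + 413584 = (270*√10)² + 413584 = 729000 + 413584 = 1142584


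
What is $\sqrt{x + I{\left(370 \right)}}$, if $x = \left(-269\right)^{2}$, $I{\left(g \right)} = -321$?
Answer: $2 \sqrt{18010} \approx 268.4$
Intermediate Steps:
$x = 72361$
$\sqrt{x + I{\left(370 \right)}} = \sqrt{72361 - 321} = \sqrt{72040} = 2 \sqrt{18010}$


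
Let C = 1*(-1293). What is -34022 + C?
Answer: -35315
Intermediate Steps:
C = -1293
-34022 + C = -34022 - 1293 = -35315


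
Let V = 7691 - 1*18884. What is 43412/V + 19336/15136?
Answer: -55082023/21177156 ≈ -2.6010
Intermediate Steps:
V = -11193 (V = 7691 - 18884 = -11193)
43412/V + 19336/15136 = 43412/(-11193) + 19336/15136 = 43412*(-1/11193) + 19336*(1/15136) = -43412/11193 + 2417/1892 = -55082023/21177156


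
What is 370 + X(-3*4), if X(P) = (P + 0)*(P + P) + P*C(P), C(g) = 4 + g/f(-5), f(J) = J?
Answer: 2906/5 ≈ 581.20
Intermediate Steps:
C(g) = 4 - g/5 (C(g) = 4 + g/(-5) = 4 + g*(-⅕) = 4 - g/5)
X(P) = 2*P² + P*(4 - P/5) (X(P) = (P + 0)*(P + P) + P*(4 - P/5) = P*(2*P) + P*(4 - P/5) = 2*P² + P*(4 - P/5))
370 + X(-3*4) = 370 + (-3*4)*(20 + 9*(-3*4))/5 = 370 + (⅕)*(-12)*(20 + 9*(-12)) = 370 + (⅕)*(-12)*(20 - 108) = 370 + (⅕)*(-12)*(-88) = 370 + 1056/5 = 2906/5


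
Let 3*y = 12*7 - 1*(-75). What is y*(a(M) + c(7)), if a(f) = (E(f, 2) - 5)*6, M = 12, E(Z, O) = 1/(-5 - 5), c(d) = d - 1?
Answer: -6519/5 ≈ -1303.8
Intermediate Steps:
c(d) = -1 + d
E(Z, O) = -⅒ (E(Z, O) = 1/(-10) = -⅒)
y = 53 (y = (12*7 - 1*(-75))/3 = (84 + 75)/3 = (⅓)*159 = 53)
a(f) = -153/5 (a(f) = (-⅒ - 5)*6 = -51/10*6 = -153/5)
y*(a(M) + c(7)) = 53*(-153/5 + (-1 + 7)) = 53*(-153/5 + 6) = 53*(-123/5) = -6519/5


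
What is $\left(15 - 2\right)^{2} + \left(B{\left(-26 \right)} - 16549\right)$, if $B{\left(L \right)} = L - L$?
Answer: $-16380$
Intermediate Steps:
$B{\left(L \right)} = 0$
$\left(15 - 2\right)^{2} + \left(B{\left(-26 \right)} - 16549\right) = \left(15 - 2\right)^{2} + \left(0 - 16549\right) = 13^{2} - 16549 = 169 - 16549 = -16380$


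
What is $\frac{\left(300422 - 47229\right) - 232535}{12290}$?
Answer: $\frac{10329}{6145} \approx 1.6809$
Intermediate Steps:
$\frac{\left(300422 - 47229\right) - 232535}{12290} = \left(253193 - 232535\right) \frac{1}{12290} = 20658 \cdot \frac{1}{12290} = \frac{10329}{6145}$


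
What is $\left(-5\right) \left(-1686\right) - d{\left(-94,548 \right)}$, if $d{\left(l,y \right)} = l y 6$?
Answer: $317502$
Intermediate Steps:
$d{\left(l,y \right)} = 6 l y$
$\left(-5\right) \left(-1686\right) - d{\left(-94,548 \right)} = \left(-5\right) \left(-1686\right) - 6 \left(-94\right) 548 = 8430 - -309072 = 8430 + 309072 = 317502$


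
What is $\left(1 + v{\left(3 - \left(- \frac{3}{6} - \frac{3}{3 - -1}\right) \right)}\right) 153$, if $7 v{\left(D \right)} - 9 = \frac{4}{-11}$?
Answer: $\frac{26316}{77} \approx 341.77$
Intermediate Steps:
$v{\left(D \right)} = \frac{95}{77}$ ($v{\left(D \right)} = \frac{9}{7} + \frac{4 \frac{1}{-11}}{7} = \frac{9}{7} + \frac{4 \left(- \frac{1}{11}\right)}{7} = \frac{9}{7} + \frac{1}{7} \left(- \frac{4}{11}\right) = \frac{9}{7} - \frac{4}{77} = \frac{95}{77}$)
$\left(1 + v{\left(3 - \left(- \frac{3}{6} - \frac{3}{3 - -1}\right) \right)}\right) 153 = \left(1 + \frac{95}{77}\right) 153 = \frac{172}{77} \cdot 153 = \frac{26316}{77}$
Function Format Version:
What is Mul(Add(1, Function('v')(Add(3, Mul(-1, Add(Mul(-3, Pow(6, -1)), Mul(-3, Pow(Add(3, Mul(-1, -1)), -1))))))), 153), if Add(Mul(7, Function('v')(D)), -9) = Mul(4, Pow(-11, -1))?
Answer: Rational(26316, 77) ≈ 341.77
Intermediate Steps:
Function('v')(D) = Rational(95, 77) (Function('v')(D) = Add(Rational(9, 7), Mul(Rational(1, 7), Mul(4, Pow(-11, -1)))) = Add(Rational(9, 7), Mul(Rational(1, 7), Mul(4, Rational(-1, 11)))) = Add(Rational(9, 7), Mul(Rational(1, 7), Rational(-4, 11))) = Add(Rational(9, 7), Rational(-4, 77)) = Rational(95, 77))
Mul(Add(1, Function('v')(Add(3, Mul(-1, Add(Mul(-3, Pow(6, -1)), Mul(-3, Pow(Add(3, Mul(-1, -1)), -1))))))), 153) = Mul(Add(1, Rational(95, 77)), 153) = Mul(Rational(172, 77), 153) = Rational(26316, 77)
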